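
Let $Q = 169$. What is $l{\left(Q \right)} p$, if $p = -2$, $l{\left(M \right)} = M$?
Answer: $-338$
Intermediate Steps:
$l{\left(Q \right)} p = 169 \left(-2\right) = -338$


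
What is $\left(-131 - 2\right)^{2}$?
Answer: $17689$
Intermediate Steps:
$\left(-131 - 2\right)^{2} = \left(-133\right)^{2} = 17689$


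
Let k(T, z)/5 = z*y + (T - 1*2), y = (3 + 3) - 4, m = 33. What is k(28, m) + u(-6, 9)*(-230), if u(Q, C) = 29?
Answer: -6210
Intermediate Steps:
y = 2 (y = 6 - 4 = 2)
k(T, z) = -10 + 5*T + 10*z (k(T, z) = 5*(z*2 + (T - 1*2)) = 5*(2*z + (T - 2)) = 5*(2*z + (-2 + T)) = 5*(-2 + T + 2*z) = -10 + 5*T + 10*z)
k(28, m) + u(-6, 9)*(-230) = (-10 + 5*28 + 10*33) + 29*(-230) = (-10 + 140 + 330) - 6670 = 460 - 6670 = -6210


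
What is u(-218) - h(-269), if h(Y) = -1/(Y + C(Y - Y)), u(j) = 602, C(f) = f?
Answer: 161937/269 ≈ 602.00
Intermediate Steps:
h(Y) = -1/Y (h(Y) = -1/(Y + (Y - Y)) = -1/(Y + 0) = -1/Y)
u(-218) - h(-269) = 602 - (-1)/(-269) = 602 - (-1)*(-1)/269 = 602 - 1*1/269 = 602 - 1/269 = 161937/269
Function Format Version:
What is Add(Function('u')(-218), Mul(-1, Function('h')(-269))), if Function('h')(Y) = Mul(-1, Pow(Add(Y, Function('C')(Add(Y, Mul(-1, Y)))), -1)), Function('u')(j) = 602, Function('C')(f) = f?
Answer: Rational(161937, 269) ≈ 602.00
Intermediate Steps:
Function('h')(Y) = Mul(-1, Pow(Y, -1)) (Function('h')(Y) = Mul(-1, Pow(Add(Y, Add(Y, Mul(-1, Y))), -1)) = Mul(-1, Pow(Add(Y, 0), -1)) = Mul(-1, Pow(Y, -1)))
Add(Function('u')(-218), Mul(-1, Function('h')(-269))) = Add(602, Mul(-1, Mul(-1, Pow(-269, -1)))) = Add(602, Mul(-1, Mul(-1, Rational(-1, 269)))) = Add(602, Mul(-1, Rational(1, 269))) = Add(602, Rational(-1, 269)) = Rational(161937, 269)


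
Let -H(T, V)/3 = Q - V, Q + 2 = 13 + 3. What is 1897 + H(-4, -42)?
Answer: 1729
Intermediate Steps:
Q = 14 (Q = -2 + (13 + 3) = -2 + 16 = 14)
H(T, V) = -42 + 3*V (H(T, V) = -3*(14 - V) = -42 + 3*V)
1897 + H(-4, -42) = 1897 + (-42 + 3*(-42)) = 1897 + (-42 - 126) = 1897 - 168 = 1729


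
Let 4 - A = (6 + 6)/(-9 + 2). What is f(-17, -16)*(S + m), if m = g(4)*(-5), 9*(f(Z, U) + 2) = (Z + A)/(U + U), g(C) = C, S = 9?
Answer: 43483/2016 ≈ 21.569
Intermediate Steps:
A = 40/7 (A = 4 - (6 + 6)/(-9 + 2) = 4 - 12/(-7) = 4 - 12*(-1)/7 = 4 - 1*(-12/7) = 4 + 12/7 = 40/7 ≈ 5.7143)
f(Z, U) = -2 + (40/7 + Z)/(18*U) (f(Z, U) = -2 + ((Z + 40/7)/(U + U))/9 = -2 + ((40/7 + Z)/((2*U)))/9 = -2 + ((40/7 + Z)*(1/(2*U)))/9 = -2 + ((40/7 + Z)/(2*U))/9 = -2 + (40/7 + Z)/(18*U))
m = -20 (m = 4*(-5) = -20)
f(-17, -16)*(S + m) = ((1/126)*(40 - 252*(-16) + 7*(-17))/(-16))*(9 - 20) = ((1/126)*(-1/16)*(40 + 4032 - 119))*(-11) = ((1/126)*(-1/16)*3953)*(-11) = -3953/2016*(-11) = 43483/2016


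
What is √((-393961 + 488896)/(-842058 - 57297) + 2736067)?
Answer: √9835727773800030/59957 ≈ 1654.1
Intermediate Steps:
√((-393961 + 488896)/(-842058 - 57297) + 2736067) = √(94935/(-899355) + 2736067) = √(94935*(-1/899355) + 2736067) = √(-6329/59957 + 2736067) = √(164046362790/59957) = √9835727773800030/59957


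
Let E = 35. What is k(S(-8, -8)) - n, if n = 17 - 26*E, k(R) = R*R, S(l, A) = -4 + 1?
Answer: 902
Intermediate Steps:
S(l, A) = -3
k(R) = R²
n = -893 (n = 17 - 26*35 = 17 - 910 = -893)
k(S(-8, -8)) - n = (-3)² - 1*(-893) = 9 + 893 = 902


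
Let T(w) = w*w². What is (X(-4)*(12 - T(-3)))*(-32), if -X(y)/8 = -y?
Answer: 39936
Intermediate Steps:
X(y) = 8*y (X(y) = -(-8)*y = 8*y)
T(w) = w³
(X(-4)*(12 - T(-3)))*(-32) = ((8*(-4))*(12 - 1*(-3)³))*(-32) = -32*(12 - 1*(-27))*(-32) = -32*(12 + 27)*(-32) = -32*39*(-32) = -1248*(-32) = 39936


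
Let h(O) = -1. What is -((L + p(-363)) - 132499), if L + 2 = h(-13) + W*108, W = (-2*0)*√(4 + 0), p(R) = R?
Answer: 132865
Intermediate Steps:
W = 0 (W = 0*√4 = 0*2 = 0)
L = -3 (L = -2 + (-1 + 0*108) = -2 + (-1 + 0) = -2 - 1 = -3)
-((L + p(-363)) - 132499) = -((-3 - 363) - 132499) = -(-366 - 132499) = -1*(-132865) = 132865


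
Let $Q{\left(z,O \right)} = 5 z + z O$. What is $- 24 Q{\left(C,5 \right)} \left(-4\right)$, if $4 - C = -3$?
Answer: $6720$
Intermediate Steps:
$C = 7$ ($C = 4 - -3 = 4 + 3 = 7$)
$Q{\left(z,O \right)} = 5 z + O z$
$- 24 Q{\left(C,5 \right)} \left(-4\right) = - 24 \cdot 7 \left(5 + 5\right) \left(-4\right) = - 24 \cdot 7 \cdot 10 \left(-4\right) = \left(-24\right) 70 \left(-4\right) = \left(-1680\right) \left(-4\right) = 6720$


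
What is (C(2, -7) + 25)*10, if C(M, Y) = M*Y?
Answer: 110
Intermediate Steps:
(C(2, -7) + 25)*10 = (2*(-7) + 25)*10 = (-14 + 25)*10 = 11*10 = 110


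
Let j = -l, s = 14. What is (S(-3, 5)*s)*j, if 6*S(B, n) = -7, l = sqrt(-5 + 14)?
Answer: 49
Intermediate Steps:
l = 3 (l = sqrt(9) = 3)
S(B, n) = -7/6 (S(B, n) = (1/6)*(-7) = -7/6)
j = -3 (j = -1*3 = -3)
(S(-3, 5)*s)*j = -7/6*14*(-3) = -49/3*(-3) = 49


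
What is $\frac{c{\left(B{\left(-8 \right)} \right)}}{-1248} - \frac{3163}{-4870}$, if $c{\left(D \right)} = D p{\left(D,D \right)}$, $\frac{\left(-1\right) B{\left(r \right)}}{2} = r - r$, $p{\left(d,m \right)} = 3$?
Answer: $\frac{3163}{4870} \approx 0.64949$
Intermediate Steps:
$B{\left(r \right)} = 0$ ($B{\left(r \right)} = - 2 \left(r - r\right) = \left(-2\right) 0 = 0$)
$c{\left(D \right)} = 3 D$ ($c{\left(D \right)} = D 3 = 3 D$)
$\frac{c{\left(B{\left(-8 \right)} \right)}}{-1248} - \frac{3163}{-4870} = \frac{3 \cdot 0}{-1248} - \frac{3163}{-4870} = 0 \left(- \frac{1}{1248}\right) - - \frac{3163}{4870} = 0 + \frac{3163}{4870} = \frac{3163}{4870}$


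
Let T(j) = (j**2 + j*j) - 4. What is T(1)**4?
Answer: 16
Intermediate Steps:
T(j) = -4 + 2*j**2 (T(j) = (j**2 + j**2) - 4 = 2*j**2 - 4 = -4 + 2*j**2)
T(1)**4 = (-4 + 2*1**2)**4 = (-4 + 2*1)**4 = (-4 + 2)**4 = (-2)**4 = 16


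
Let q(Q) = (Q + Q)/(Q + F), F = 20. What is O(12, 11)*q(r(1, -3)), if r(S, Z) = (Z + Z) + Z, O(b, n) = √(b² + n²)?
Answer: -18*√265/11 ≈ -26.638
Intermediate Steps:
r(S, Z) = 3*Z (r(S, Z) = 2*Z + Z = 3*Z)
q(Q) = 2*Q/(20 + Q) (q(Q) = (Q + Q)/(Q + 20) = (2*Q)/(20 + Q) = 2*Q/(20 + Q))
O(12, 11)*q(r(1, -3)) = √(12² + 11²)*(2*(3*(-3))/(20 + 3*(-3))) = √(144 + 121)*(2*(-9)/(20 - 9)) = √265*(2*(-9)/11) = √265*(2*(-9)*(1/11)) = √265*(-18/11) = -18*√265/11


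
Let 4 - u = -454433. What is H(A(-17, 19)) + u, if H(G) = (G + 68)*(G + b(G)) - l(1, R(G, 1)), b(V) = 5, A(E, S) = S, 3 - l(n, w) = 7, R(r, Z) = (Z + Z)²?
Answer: 456529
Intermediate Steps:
u = 454437 (u = 4 - 1*(-454433) = 4 + 454433 = 454437)
R(r, Z) = 4*Z² (R(r, Z) = (2*Z)² = 4*Z²)
l(n, w) = -4 (l(n, w) = 3 - 1*7 = 3 - 7 = -4)
H(G) = 4 + (5 + G)*(68 + G) (H(G) = (G + 68)*(G + 5) - 1*(-4) = (68 + G)*(5 + G) + 4 = (5 + G)*(68 + G) + 4 = 4 + (5 + G)*(68 + G))
H(A(-17, 19)) + u = (344 + 19² + 73*19) + 454437 = (344 + 361 + 1387) + 454437 = 2092 + 454437 = 456529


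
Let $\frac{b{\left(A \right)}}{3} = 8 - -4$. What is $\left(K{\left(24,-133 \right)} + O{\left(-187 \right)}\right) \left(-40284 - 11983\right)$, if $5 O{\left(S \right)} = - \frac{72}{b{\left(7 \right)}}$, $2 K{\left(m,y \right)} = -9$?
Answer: $\frac{2561083}{10} \approx 2.5611 \cdot 10^{5}$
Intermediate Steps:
$b{\left(A \right)} = 36$ ($b{\left(A \right)} = 3 \left(8 - -4\right) = 3 \left(8 + 4\right) = 3 \cdot 12 = 36$)
$K{\left(m,y \right)} = - \frac{9}{2}$ ($K{\left(m,y \right)} = \frac{1}{2} \left(-9\right) = - \frac{9}{2}$)
$O{\left(S \right)} = - \frac{2}{5}$ ($O{\left(S \right)} = \frac{\left(-72\right) \frac{1}{36}}{5} = \frac{1}{5} \left(-2\right) = - \frac{2}{5}$)
$\left(K{\left(24,-133 \right)} + O{\left(-187 \right)}\right) \left(-40284 - 11983\right) = \left(- \frac{9}{2} - \frac{2}{5}\right) \left(-40284 - 11983\right) = \left(- \frac{49}{10}\right) \left(-52267\right) = \frac{2561083}{10}$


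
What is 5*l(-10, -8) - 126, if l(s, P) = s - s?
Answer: -126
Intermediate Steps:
l(s, P) = 0
5*l(-10, -8) - 126 = 5*0 - 126 = 0 - 126 = -126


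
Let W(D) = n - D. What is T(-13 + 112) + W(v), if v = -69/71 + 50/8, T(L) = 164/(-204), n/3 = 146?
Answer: 6255899/14484 ≈ 431.92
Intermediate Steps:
n = 438 (n = 3*146 = 438)
T(L) = -41/51 (T(L) = 164*(-1/204) = -41/51)
v = 1499/284 (v = -69*1/71 + 50*(1/8) = -69/71 + 25/4 = 1499/284 ≈ 5.2782)
W(D) = 438 - D
T(-13 + 112) + W(v) = -41/51 + (438 - 1*1499/284) = -41/51 + (438 - 1499/284) = -41/51 + 122893/284 = 6255899/14484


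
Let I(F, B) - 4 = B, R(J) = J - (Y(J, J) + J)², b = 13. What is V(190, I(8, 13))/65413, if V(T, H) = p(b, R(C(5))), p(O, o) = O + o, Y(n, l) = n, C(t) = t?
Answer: -82/65413 ≈ -0.0012536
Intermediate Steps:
R(J) = J - 4*J² (R(J) = J - (J + J)² = J - (2*J)² = J - 4*J²)
I(F, B) = 4 + B
V(T, H) = -82 (V(T, H) = 13 + 5*(1 - 4*5) = 13 + 5*(1 - 20) = 13 + 5*(-19) = 13 - 95 = -82)
V(190, I(8, 13))/65413 = -82/65413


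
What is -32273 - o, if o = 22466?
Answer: -54739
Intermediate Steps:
-32273 - o = -32273 - 1*22466 = -32273 - 22466 = -54739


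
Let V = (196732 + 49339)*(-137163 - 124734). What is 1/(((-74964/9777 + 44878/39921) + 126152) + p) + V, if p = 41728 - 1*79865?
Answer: -737906159754678168098754/11450123681539 ≈ -6.4445e+10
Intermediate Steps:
p = -38137 (p = 41728 - 79865 = -38137)
V = -64445256687 (V = 246071*(-261897) = -64445256687)
1/(((-74964/9777 + 44878/39921) + 126152) + p) + V = 1/(((-74964/9777 + 44878/39921) + 126152) - 38137) - 64445256687 = 1/(((-74964*1/9777 + 44878*(1/39921)) + 126152) - 38137) - 64445256687 = 1/(((-24988/3259 + 44878/39921) + 126152) - 38137) - 64445256687 = 1/((-851288546/130102539 + 126152) - 38137) - 64445256687 = 1/(16411844211382/130102539 - 38137) - 64445256687 = 1/(11450123681539/130102539) - 64445256687 = 130102539/11450123681539 - 64445256687 = -737906159754678168098754/11450123681539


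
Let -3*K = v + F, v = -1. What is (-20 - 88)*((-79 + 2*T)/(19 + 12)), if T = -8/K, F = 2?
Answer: 108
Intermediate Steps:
K = -⅓ (K = -(-1 + 2)/3 = -⅓*1 = -⅓ ≈ -0.33333)
T = 24 (T = -8/(-⅓) = -8*(-3) = 24)
(-20 - 88)*((-79 + 2*T)/(19 + 12)) = (-20 - 88)*((-79 + 2*24)/(19 + 12)) = -108*(-79 + 48)/31 = -(-3348)/31 = -108*(-1) = 108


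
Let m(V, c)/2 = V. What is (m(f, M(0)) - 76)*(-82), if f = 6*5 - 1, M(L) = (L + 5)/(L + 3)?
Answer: 1476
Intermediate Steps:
M(L) = (5 + L)/(3 + L)
f = 29 (f = 30 - 1 = 29)
m(V, c) = 2*V
(m(f, M(0)) - 76)*(-82) = (2*29 - 76)*(-82) = (58 - 76)*(-82) = -18*(-82) = 1476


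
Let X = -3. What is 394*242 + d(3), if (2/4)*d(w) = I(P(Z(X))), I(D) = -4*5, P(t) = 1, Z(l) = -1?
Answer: 95308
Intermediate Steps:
I(D) = -20
d(w) = -40 (d(w) = 2*(-20) = -40)
394*242 + d(3) = 394*242 - 40 = 95348 - 40 = 95308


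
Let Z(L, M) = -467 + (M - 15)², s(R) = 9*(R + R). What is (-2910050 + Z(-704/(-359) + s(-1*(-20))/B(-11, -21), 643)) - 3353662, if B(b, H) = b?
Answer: -5869795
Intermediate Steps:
s(R) = 18*R (s(R) = 9*(2*R) = 18*R)
Z(L, M) = -467 + (-15 + M)²
(-2910050 + Z(-704/(-359) + s(-1*(-20))/B(-11, -21), 643)) - 3353662 = (-2910050 + (-467 + (-15 + 643)²)) - 3353662 = (-2910050 + (-467 + 628²)) - 3353662 = (-2910050 + (-467 + 394384)) - 3353662 = (-2910050 + 393917) - 3353662 = -2516133 - 3353662 = -5869795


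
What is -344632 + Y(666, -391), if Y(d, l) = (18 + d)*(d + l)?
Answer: -156532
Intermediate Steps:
-344632 + Y(666, -391) = -344632 + (666² + 18*666 + 18*(-391) + 666*(-391)) = -344632 + (443556 + 11988 - 7038 - 260406) = -344632 + 188100 = -156532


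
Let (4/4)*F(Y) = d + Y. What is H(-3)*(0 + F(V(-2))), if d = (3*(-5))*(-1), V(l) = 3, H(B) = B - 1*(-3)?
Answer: 0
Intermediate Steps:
H(B) = 3 + B (H(B) = B + 3 = 3 + B)
d = 15 (d = -15*(-1) = 15)
F(Y) = 15 + Y
H(-3)*(0 + F(V(-2))) = (3 - 3)*(0 + (15 + 3)) = 0*(0 + 18) = 0*18 = 0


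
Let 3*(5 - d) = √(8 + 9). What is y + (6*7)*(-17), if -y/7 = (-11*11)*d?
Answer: 3521 - 847*√17/3 ≈ 2356.9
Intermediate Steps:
d = 5 - √17/3 (d = 5 - √(8 + 9)/3 = 5 - √17/3 ≈ 3.6256)
y = 4235 - 847*√17/3 (y = -7*(-11*11)*(5 - √17/3) = -(-847)*(5 - √17/3) = -7*(-605 + 121*√17/3) = 4235 - 847*√17/3 ≈ 3070.9)
y + (6*7)*(-17) = (4235 - 847*√17/3) + (6*7)*(-17) = (4235 - 847*√17/3) + 42*(-17) = (4235 - 847*√17/3) - 714 = 3521 - 847*√17/3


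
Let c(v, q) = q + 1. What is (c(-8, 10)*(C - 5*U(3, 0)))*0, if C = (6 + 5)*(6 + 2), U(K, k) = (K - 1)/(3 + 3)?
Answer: 0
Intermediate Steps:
c(v, q) = 1 + q
U(K, k) = -⅙ + K/6 (U(K, k) = (-1 + K)/6 = (-1 + K)*(⅙) = -⅙ + K/6)
C = 88 (C = 11*8 = 88)
(c(-8, 10)*(C - 5*U(3, 0)))*0 = ((1 + 10)*(88 - 5*(-⅙ + (⅙)*3)))*0 = (11*(88 - 5*(-⅙ + ½)))*0 = (11*(88 - 5*⅓))*0 = (11*(88 - 5/3))*0 = (11*(259/3))*0 = (2849/3)*0 = 0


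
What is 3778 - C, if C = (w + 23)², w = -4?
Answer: 3417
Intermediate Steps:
C = 361 (C = (-4 + 23)² = 19² = 361)
3778 - C = 3778 - 1*361 = 3778 - 361 = 3417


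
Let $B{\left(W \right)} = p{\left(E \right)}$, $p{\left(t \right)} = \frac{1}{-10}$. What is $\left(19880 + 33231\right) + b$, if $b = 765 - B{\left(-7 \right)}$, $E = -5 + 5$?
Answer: $\frac{538761}{10} \approx 53876.0$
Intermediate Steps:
$E = 0$
$p{\left(t \right)} = - \frac{1}{10}$
$B{\left(W \right)} = - \frac{1}{10}$
$b = \frac{7651}{10}$ ($b = 765 - - \frac{1}{10} = 765 + \frac{1}{10} = \frac{7651}{10} \approx 765.1$)
$\left(19880 + 33231\right) + b = \left(19880 + 33231\right) + \frac{7651}{10} = 53111 + \frac{7651}{10} = \frac{538761}{10}$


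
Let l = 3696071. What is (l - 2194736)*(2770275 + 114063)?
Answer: 4330357591230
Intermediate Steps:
(l - 2194736)*(2770275 + 114063) = (3696071 - 2194736)*(2770275 + 114063) = 1501335*2884338 = 4330357591230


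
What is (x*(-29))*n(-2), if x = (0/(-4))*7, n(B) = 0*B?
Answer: 0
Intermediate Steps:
n(B) = 0
x = 0 (x = (0*(-¼))*7 = 0*7 = 0)
(x*(-29))*n(-2) = (0*(-29))*0 = 0*0 = 0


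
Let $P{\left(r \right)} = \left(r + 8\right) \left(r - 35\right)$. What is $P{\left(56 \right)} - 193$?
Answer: $1151$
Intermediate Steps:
$P{\left(r \right)} = \left(-35 + r\right) \left(8 + r\right)$ ($P{\left(r \right)} = \left(8 + r\right) \left(-35 + r\right) = \left(-35 + r\right) \left(8 + r\right)$)
$P{\left(56 \right)} - 193 = \left(-280 + 56^{2} - 1512\right) - 193 = \left(-280 + 3136 - 1512\right) - 193 = 1344 - 193 = 1151$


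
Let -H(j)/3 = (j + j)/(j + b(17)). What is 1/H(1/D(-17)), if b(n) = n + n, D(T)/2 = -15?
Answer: 1019/6 ≈ 169.83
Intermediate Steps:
D(T) = -30 (D(T) = 2*(-15) = -30)
b(n) = 2*n
H(j) = -6*j/(34 + j) (H(j) = -3*(j + j)/(j + 2*17) = -3*2*j/(j + 34) = -3*2*j/(34 + j) = -6*j/(34 + j))
1/H(1/D(-17)) = 1/(-6/(-30*(34 + 1/(-30)))) = 1/(-6*(-1/30)/(34 - 1/30)) = 1/(-6*(-1/30)/1019/30) = 1/(-6*(-1/30)*30/1019) = 1/(6/1019) = 1019/6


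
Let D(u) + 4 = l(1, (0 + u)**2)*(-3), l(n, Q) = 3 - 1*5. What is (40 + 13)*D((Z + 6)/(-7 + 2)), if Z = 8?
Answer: 106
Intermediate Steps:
l(n, Q) = -2 (l(n, Q) = 3 - 5 = -2)
D(u) = 2 (D(u) = -4 - 2*(-3) = -4 + 6 = 2)
(40 + 13)*D((Z + 6)/(-7 + 2)) = (40 + 13)*2 = 53*2 = 106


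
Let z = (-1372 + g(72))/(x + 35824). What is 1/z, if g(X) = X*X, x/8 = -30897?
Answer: -52838/953 ≈ -55.444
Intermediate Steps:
x = -247176 (x = 8*(-30897) = -247176)
g(X) = X²
z = -953/52838 (z = (-1372 + 72²)/(-247176 + 35824) = (-1372 + 5184)/(-211352) = 3812*(-1/211352) = -953/52838 ≈ -0.018036)
1/z = 1/(-953/52838) = -52838/953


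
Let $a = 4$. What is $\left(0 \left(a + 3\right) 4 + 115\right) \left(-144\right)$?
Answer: $-16560$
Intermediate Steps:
$\left(0 \left(a + 3\right) 4 + 115\right) \left(-144\right) = \left(0 \left(4 + 3\right) 4 + 115\right) \left(-144\right) = \left(0 \cdot 7 \cdot 4 + 115\right) \left(-144\right) = \left(0 \cdot 28 + 115\right) \left(-144\right) = \left(0 + 115\right) \left(-144\right) = 115 \left(-144\right) = -16560$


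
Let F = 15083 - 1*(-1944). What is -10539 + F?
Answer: 6488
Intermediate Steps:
F = 17027 (F = 15083 + 1944 = 17027)
-10539 + F = -10539 + 17027 = 6488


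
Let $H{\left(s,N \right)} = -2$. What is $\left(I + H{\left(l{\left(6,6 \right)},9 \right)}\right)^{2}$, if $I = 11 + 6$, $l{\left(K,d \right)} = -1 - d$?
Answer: $225$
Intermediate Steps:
$I = 17$
$\left(I + H{\left(l{\left(6,6 \right)},9 \right)}\right)^{2} = \left(17 - 2\right)^{2} = 15^{2} = 225$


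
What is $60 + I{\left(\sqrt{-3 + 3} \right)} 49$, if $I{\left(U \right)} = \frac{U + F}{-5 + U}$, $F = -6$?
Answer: $\frac{594}{5} \approx 118.8$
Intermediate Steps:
$I{\left(U \right)} = \frac{-6 + U}{-5 + U}$ ($I{\left(U \right)} = \frac{U - 6}{-5 + U} = \frac{-6 + U}{-5 + U}$)
$60 + I{\left(\sqrt{-3 + 3} \right)} 49 = 60 + \frac{-6 + \sqrt{-3 + 3}}{-5 + \sqrt{-3 + 3}} \cdot 49 = 60 + \frac{-6 + \sqrt{0}}{-5 + \sqrt{0}} \cdot 49 = 60 + \frac{-6 + 0}{-5 + 0} \cdot 49 = 60 + \frac{1}{-5} \left(-6\right) 49 = 60 + \left(- \frac{1}{5}\right) \left(-6\right) 49 = 60 + \frac{6}{5} \cdot 49 = 60 + \frac{294}{5} = \frac{594}{5}$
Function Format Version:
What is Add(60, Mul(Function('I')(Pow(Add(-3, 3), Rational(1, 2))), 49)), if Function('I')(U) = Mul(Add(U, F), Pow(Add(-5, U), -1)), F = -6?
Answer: Rational(594, 5) ≈ 118.80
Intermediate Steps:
Function('I')(U) = Mul(Pow(Add(-5, U), -1), Add(-6, U)) (Function('I')(U) = Mul(Add(U, -6), Pow(Add(-5, U), -1)) = Mul(Add(-6, U), Pow(Add(-5, U), -1)) = Mul(Pow(Add(-5, U), -1), Add(-6, U)))
Add(60, Mul(Function('I')(Pow(Add(-3, 3), Rational(1, 2))), 49)) = Add(60, Mul(Mul(Pow(Add(-5, Pow(Add(-3, 3), Rational(1, 2))), -1), Add(-6, Pow(Add(-3, 3), Rational(1, 2)))), 49)) = Add(60, Mul(Mul(Pow(Add(-5, Pow(0, Rational(1, 2))), -1), Add(-6, Pow(0, Rational(1, 2)))), 49)) = Add(60, Mul(Mul(Pow(Add(-5, 0), -1), Add(-6, 0)), 49)) = Add(60, Mul(Mul(Pow(-5, -1), -6), 49)) = Add(60, Mul(Mul(Rational(-1, 5), -6), 49)) = Add(60, Mul(Rational(6, 5), 49)) = Add(60, Rational(294, 5)) = Rational(594, 5)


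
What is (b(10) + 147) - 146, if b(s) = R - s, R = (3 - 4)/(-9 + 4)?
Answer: -44/5 ≈ -8.8000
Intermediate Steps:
R = ⅕ (R = -1/(-5) = -1*(-⅕) = ⅕ ≈ 0.20000)
b(s) = ⅕ - s
(b(10) + 147) - 146 = ((⅕ - 1*10) + 147) - 146 = ((⅕ - 10) + 147) - 146 = (-49/5 + 147) - 146 = 686/5 - 146 = -44/5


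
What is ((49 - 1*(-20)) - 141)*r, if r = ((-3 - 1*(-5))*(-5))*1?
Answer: 720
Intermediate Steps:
r = -10 (r = ((-3 + 5)*(-5))*1 = (2*(-5))*1 = -10*1 = -10)
((49 - 1*(-20)) - 141)*r = ((49 - 1*(-20)) - 141)*(-10) = ((49 + 20) - 141)*(-10) = (69 - 141)*(-10) = -72*(-10) = 720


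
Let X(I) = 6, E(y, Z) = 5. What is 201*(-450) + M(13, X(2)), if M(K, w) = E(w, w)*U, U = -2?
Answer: -90460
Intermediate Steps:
M(K, w) = -10 (M(K, w) = 5*(-2) = -10)
201*(-450) + M(13, X(2)) = 201*(-450) - 10 = -90450 - 10 = -90460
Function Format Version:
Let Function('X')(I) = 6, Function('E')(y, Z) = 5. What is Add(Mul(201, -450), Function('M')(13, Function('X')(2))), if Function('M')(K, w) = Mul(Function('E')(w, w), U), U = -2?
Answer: -90460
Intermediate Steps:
Function('M')(K, w) = -10 (Function('M')(K, w) = Mul(5, -2) = -10)
Add(Mul(201, -450), Function('M')(13, Function('X')(2))) = Add(Mul(201, -450), -10) = Add(-90450, -10) = -90460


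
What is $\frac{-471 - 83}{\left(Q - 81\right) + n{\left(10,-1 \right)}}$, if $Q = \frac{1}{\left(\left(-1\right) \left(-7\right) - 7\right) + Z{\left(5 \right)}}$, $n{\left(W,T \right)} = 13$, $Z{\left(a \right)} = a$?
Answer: $\frac{2770}{339} \approx 8.1711$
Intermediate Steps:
$Q = \frac{1}{5}$ ($Q = \frac{1}{\left(\left(-1\right) \left(-7\right) - 7\right) + 5} = \frac{1}{\left(7 - 7\right) + 5} = \frac{1}{0 + 5} = \frac{1}{5} \approx 0.2$)
$\frac{-471 - 83}{\left(Q - 81\right) + n{\left(10,-1 \right)}} = \frac{-471 - 83}{\left(\frac{1}{5} - 81\right) + 13} = - \frac{554}{- \frac{404}{5} + 13} = - \frac{554}{- \frac{339}{5}} = \left(-554\right) \left(- \frac{5}{339}\right) = \frac{2770}{339}$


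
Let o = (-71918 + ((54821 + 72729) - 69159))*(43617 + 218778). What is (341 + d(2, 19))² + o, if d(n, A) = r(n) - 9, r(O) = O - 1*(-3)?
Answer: -3549303596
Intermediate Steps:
r(O) = 3 + O (r(O) = O + 3 = 3 + O)
d(n, A) = -6 + n (d(n, A) = (3 + n) - 9 = -6 + n)
o = -3549417165 (o = (-71918 + (127550 - 69159))*262395 = (-71918 + 58391)*262395 = -13527*262395 = -3549417165)
(341 + d(2, 19))² + o = (341 + (-6 + 2))² - 3549417165 = (341 - 4)² - 3549417165 = 337² - 3549417165 = 113569 - 3549417165 = -3549303596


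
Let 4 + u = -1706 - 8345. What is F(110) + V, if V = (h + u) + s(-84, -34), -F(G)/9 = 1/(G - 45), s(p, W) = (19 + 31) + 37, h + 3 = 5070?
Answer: -318574/65 ≈ -4901.1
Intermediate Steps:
h = 5067 (h = -3 + 5070 = 5067)
u = -10055 (u = -4 + (-1706 - 8345) = -4 - 10051 = -10055)
s(p, W) = 87 (s(p, W) = 50 + 37 = 87)
F(G) = -9/(-45 + G) (F(G) = -9/(G - 45) = -9/(-45 + G))
V = -4901 (V = (5067 - 10055) + 87 = -4988 + 87 = -4901)
F(110) + V = -9/(-45 + 110) - 4901 = -9/65 - 4901 = -318574/65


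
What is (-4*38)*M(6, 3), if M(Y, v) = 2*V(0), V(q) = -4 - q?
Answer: 1216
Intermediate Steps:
M(Y, v) = -8 (M(Y, v) = 2*(-4 - 1*0) = 2*(-4 + 0) = 2*(-4) = -8)
(-4*38)*M(6, 3) = -4*38*(-8) = -152*(-8) = 1216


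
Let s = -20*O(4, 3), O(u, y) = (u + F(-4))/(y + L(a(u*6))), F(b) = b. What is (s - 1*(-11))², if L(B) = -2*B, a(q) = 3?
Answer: 121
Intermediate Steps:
O(u, y) = (-4 + u)/(-6 + y) (O(u, y) = (u - 4)/(y - 2*3) = (-4 + u)/(y - 6) = (-4 + u)/(-6 + y))
s = 0 (s = -20*(-4 + 4)/(-6 + 3) = -20*0/(-3) = -(-20)*0/3 = -20*0 = 0)
(s - 1*(-11))² = (0 - 1*(-11))² = (0 + 11)² = 11² = 121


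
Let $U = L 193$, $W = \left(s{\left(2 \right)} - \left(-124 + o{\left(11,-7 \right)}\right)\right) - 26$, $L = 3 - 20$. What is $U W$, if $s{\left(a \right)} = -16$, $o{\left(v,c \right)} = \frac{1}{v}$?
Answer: $- \frac{2956181}{11} \approx -2.6874 \cdot 10^{5}$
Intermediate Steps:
$L = -17$ ($L = 3 - 20 = -17$)
$W = \frac{901}{11}$ ($W = \left(-16 + \left(124 - \frac{1}{11}\right)\right) - 26 = \left(-16 + \frac{1363}{11}\right) - 26 = \frac{1187}{11} - 26 = \frac{901}{11} \approx 81.909$)
$U = -3281$ ($U = \left(-17\right) 193 = -3281$)
$U W = \left(-3281\right) \frac{901}{11} = - \frac{2956181}{11}$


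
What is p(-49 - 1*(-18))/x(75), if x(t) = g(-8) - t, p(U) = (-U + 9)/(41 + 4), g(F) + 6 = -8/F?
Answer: -1/90 ≈ -0.011111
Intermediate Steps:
g(F) = -6 - 8/F
p(U) = ⅕ - U/45 (p(U) = (9 - U)/45 = (9 - U)*(1/45) = ⅕ - U/45)
x(t) = -5 - t (x(t) = (-6 - 8/(-8)) - t = (-6 - 8*(-⅛)) - t = (-6 + 1) - t = -5 - t)
p(-49 - 1*(-18))/x(75) = (⅕ - (-49 - 1*(-18))/45)/(-5 - 1*75) = (⅕ - (-49 + 18)/45)/(-5 - 75) = (⅕ - 1/45*(-31))/(-80) = (⅕ + 31/45)*(-1/80) = (8/9)*(-1/80) = -1/90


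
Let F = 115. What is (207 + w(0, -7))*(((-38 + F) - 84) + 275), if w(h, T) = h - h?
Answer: 55476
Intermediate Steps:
w(h, T) = 0
(207 + w(0, -7))*(((-38 + F) - 84) + 275) = (207 + 0)*(((-38 + 115) - 84) + 275) = 207*((77 - 84) + 275) = 207*(-7 + 275) = 207*268 = 55476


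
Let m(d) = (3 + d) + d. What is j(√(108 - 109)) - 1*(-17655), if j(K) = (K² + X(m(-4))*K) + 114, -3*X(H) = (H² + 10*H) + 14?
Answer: 17768 + 11*I/3 ≈ 17768.0 + 3.6667*I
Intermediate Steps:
m(d) = 3 + 2*d
X(H) = -14/3 - 10*H/3 - H²/3 (X(H) = -((H² + 10*H) + 14)/3 = -(14 + H² + 10*H)/3 = -14/3 - 10*H/3 - H²/3)
j(K) = 114 + K² + 11*K/3 (j(K) = (K² + (-14/3 - 10*(3 + 2*(-4))/3 - (3 + 2*(-4))²/3)*K) + 114 = (K² + (-14/3 - 10*(3 - 8)/3 - (3 - 8)²/3)*K) + 114 = (K² + (-14/3 - 10/3*(-5) - ⅓*(-5)²)*K) + 114 = (K² + (-14/3 + 50/3 - ⅓*25)*K) + 114 = (K² + (-14/3 + 50/3 - 25/3)*K) + 114 = (K² + 11*K/3) + 114 = 114 + K² + 11*K/3)
j(√(108 - 109)) - 1*(-17655) = (114 + (√(108 - 109))² + 11*√(108 - 109)/3) - 1*(-17655) = (114 + (√(-1))² + 11*√(-1)/3) + 17655 = (114 + I² + 11*I/3) + 17655 = (114 - 1 + 11*I/3) + 17655 = (113 + 11*I/3) + 17655 = 17768 + 11*I/3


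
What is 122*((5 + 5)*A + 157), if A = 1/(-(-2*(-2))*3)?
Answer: 57157/3 ≈ 19052.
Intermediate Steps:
A = -1/12 (A = 1/(-4*3) = 1/(-1*12) = 1/(-12) = -1/12 ≈ -0.083333)
122*((5 + 5)*A + 157) = 122*((5 + 5)*(-1/12) + 157) = 122*(10*(-1/12) + 157) = 122*(-⅚ + 157) = 122*(937/6) = 57157/3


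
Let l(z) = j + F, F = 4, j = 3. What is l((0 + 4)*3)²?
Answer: 49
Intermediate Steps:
l(z) = 7 (l(z) = 3 + 4 = 7)
l((0 + 4)*3)² = 7² = 49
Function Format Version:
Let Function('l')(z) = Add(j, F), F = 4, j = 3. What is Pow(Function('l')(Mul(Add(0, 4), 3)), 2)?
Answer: 49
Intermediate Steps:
Function('l')(z) = 7 (Function('l')(z) = Add(3, 4) = 7)
Pow(Function('l')(Mul(Add(0, 4), 3)), 2) = Pow(7, 2) = 49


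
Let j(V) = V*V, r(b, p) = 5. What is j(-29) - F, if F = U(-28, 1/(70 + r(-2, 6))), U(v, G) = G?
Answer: 63074/75 ≈ 840.99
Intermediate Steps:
j(V) = V²
F = 1/75 (F = 1/(70 + 5) = 1/75 ≈ 0.013333)
j(-29) - F = (-29)² - 1*1/75 = 841 - 1/75 = 63074/75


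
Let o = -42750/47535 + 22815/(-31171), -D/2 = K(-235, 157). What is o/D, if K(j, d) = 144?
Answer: 53712695/9482966304 ≈ 0.0056641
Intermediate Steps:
D = -288 (D = -2*144 = -288)
o = -161138085/98780899 (o = -42750*1/47535 + 22815*(-1/31171) = -2850/3169 - 22815/31171 = -161138085/98780899 ≈ -1.6313)
o/D = -161138085/98780899/(-288) = -161138085/98780899*(-1/288) = 53712695/9482966304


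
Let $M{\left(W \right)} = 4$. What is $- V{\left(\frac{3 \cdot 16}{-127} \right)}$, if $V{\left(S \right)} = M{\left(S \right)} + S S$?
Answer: $- \frac{66820}{16129} \approx -4.1428$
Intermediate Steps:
$V{\left(S \right)} = 4 + S^{2}$ ($V{\left(S \right)} = 4 + S S = 4 + S^{2}$)
$- V{\left(\frac{3 \cdot 16}{-127} \right)} = - (4 + \left(\frac{3 \cdot 16}{-127}\right)^{2}) = - (4 + \left(48 \left(- \frac{1}{127}\right)\right)^{2}) = - (4 + \left(- \frac{48}{127}\right)^{2}) = - (4 + \frac{2304}{16129}) = \left(-1\right) \frac{66820}{16129} = - \frac{66820}{16129}$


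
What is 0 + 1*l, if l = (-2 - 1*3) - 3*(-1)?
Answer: -2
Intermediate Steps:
l = -2 (l = (-2 - 3) + 3 = -5 + 3 = -2)
0 + 1*l = 0 + 1*(-2) = 0 - 2 = -2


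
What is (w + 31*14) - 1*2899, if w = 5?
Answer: -2460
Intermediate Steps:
(w + 31*14) - 1*2899 = (5 + 31*14) - 1*2899 = (5 + 434) - 2899 = 439 - 2899 = -2460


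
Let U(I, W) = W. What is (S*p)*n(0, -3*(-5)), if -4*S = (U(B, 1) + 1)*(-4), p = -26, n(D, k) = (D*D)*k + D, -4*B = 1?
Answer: 0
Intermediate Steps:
B = -¼ (B = -¼*1 = -¼ ≈ -0.25000)
n(D, k) = D + k*D² (n(D, k) = D²*k + D = k*D² + D = D + k*D²)
S = 2 (S = -(1 + 1)*(-4)/4 = -(-4)/2 = -¼*(-8) = 2)
(S*p)*n(0, -3*(-5)) = (2*(-26))*(0*(1 + 0*(-3*(-5)))) = -0*(1 + 0*15) = -0*(1 + 0) = -0 = -52*0 = 0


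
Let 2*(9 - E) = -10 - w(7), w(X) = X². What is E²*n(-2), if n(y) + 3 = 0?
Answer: -17787/4 ≈ -4446.8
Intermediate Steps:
n(y) = -3 (n(y) = -3 + 0 = -3)
E = 77/2 (E = 9 - (-10 - 1*7²)/2 = 9 - (-10 - 1*49)/2 = 9 - (-10 - 49)/2 = 9 - ½*(-59) = 9 + 59/2 = 77/2 ≈ 38.500)
E²*n(-2) = (77/2)²*(-3) = (5929/4)*(-3) = -17787/4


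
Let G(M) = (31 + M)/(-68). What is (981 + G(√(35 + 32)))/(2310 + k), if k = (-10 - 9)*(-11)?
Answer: 66677/171292 - √67/171292 ≈ 0.38921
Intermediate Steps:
G(M) = -31/68 - M/68 (G(M) = (31 + M)*(-1/68) = -31/68 - M/68)
k = 209 (k = -19*(-11) = 209)
(981 + G(√(35 + 32)))/(2310 + k) = (981 + (-31/68 - √(35 + 32)/68))/(2310 + 209) = (981 + (-31/68 - √67/68))/2519 = (66677/68 - √67/68)*(1/2519) = 66677/171292 - √67/171292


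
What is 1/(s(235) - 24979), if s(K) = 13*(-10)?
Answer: -1/25109 ≈ -3.9826e-5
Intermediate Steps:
s(K) = -130
1/(s(235) - 24979) = 1/(-130 - 24979) = 1/(-25109) = -1/25109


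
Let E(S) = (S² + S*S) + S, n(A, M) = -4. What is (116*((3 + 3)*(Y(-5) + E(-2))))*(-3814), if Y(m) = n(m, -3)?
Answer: -5309088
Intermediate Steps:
Y(m) = -4
E(S) = S + 2*S² (E(S) = (S² + S²) + S = 2*S² + S = S + 2*S²)
(116*((3 + 3)*(Y(-5) + E(-2))))*(-3814) = (116*((3 + 3)*(-4 - 2*(1 + 2*(-2)))))*(-3814) = (116*(6*(-4 - 2*(1 - 4))))*(-3814) = (116*(6*(-4 - 2*(-3))))*(-3814) = (116*(6*(-4 + 6)))*(-3814) = (116*(6*2))*(-3814) = (116*12)*(-3814) = 1392*(-3814) = -5309088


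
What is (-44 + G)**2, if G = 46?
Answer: 4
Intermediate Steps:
(-44 + G)**2 = (-44 + 46)**2 = 2**2 = 4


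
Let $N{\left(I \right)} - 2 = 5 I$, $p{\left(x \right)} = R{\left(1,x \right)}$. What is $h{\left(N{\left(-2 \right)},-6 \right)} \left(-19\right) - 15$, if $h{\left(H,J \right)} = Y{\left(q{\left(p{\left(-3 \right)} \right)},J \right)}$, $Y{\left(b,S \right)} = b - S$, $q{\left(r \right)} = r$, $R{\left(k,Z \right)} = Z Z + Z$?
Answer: $-243$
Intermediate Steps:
$R{\left(k,Z \right)} = Z + Z^{2}$ ($R{\left(k,Z \right)} = Z^{2} + Z = Z + Z^{2}$)
$p{\left(x \right)} = x \left(1 + x\right)$
$N{\left(I \right)} = 2 + 5 I$
$h{\left(H,J \right)} = 6 - J$ ($h{\left(H,J \right)} = - 3 \left(1 - 3\right) - J = \left(-3\right) \left(-2\right) - J = 6 - J$)
$h{\left(N{\left(-2 \right)},-6 \right)} \left(-19\right) - 15 = \left(6 - -6\right) \left(-19\right) - 15 = \left(6 + 6\right) \left(-19\right) - 15 = 12 \left(-19\right) - 15 = -228 - 15 = -243$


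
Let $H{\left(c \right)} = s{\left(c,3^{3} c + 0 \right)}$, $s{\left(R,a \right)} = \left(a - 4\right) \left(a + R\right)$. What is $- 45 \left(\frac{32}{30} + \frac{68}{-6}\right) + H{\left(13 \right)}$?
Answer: $126770$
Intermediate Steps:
$s{\left(R,a \right)} = \left(-4 + a\right) \left(R + a\right)$
$H{\left(c \right)} = - 112 c + 756 c^{2}$ ($H{\left(c \right)} = \left(3^{3} c + 0\right)^{2} - 4 c - 4 \left(3^{3} c + 0\right) + c \left(3^{3} c + 0\right) = \left(27 c + 0\right)^{2} - 4 c - 4 \left(27 c + 0\right) + c \left(27 c + 0\right) = \left(27 c\right)^{2} - 4 c - 4 \cdot 27 c + c 27 c = 729 c^{2} - 4 c - 108 c + 27 c^{2} = - 112 c + 756 c^{2}$)
$- 45 \left(\frac{32}{30} + \frac{68}{-6}\right) + H{\left(13 \right)} = - 45 \left(\frac{32}{30} + \frac{68}{-6}\right) + 28 \cdot 13 \left(-4 + 27 \cdot 13\right) = - 45 \left(32 \cdot \frac{1}{30} + 68 \left(- \frac{1}{6}\right)\right) + 28 \cdot 13 \left(-4 + 351\right) = - 45 \left(\frac{16}{15} - \frac{34}{3}\right) + 28 \cdot 13 \cdot 347 = \left(-45\right) \left(- \frac{154}{15}\right) + 126308 = 462 + 126308 = 126770$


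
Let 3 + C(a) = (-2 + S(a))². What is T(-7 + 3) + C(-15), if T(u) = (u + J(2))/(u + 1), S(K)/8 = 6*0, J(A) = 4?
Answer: 1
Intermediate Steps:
S(K) = 0 (S(K) = 8*(6*0) = 8*0 = 0)
C(a) = 1 (C(a) = -3 + (-2 + 0)² = -3 + (-2)² = -3 + 4 = 1)
T(u) = (4 + u)/(1 + u) (T(u) = (u + 4)/(u + 1) = (4 + u)/(1 + u))
T(-7 + 3) + C(-15) = (4 + (-7 + 3))/(1 + (-7 + 3)) + 1 = (4 - 4)/(1 - 4) + 1 = 0/(-3) + 1 = -⅓*0 + 1 = 0 + 1 = 1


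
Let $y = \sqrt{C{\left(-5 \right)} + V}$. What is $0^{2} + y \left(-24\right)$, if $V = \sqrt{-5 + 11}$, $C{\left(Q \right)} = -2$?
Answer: $- 24 \sqrt{-2 + \sqrt{6}} \approx -16.091$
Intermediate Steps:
$V = \sqrt{6} \approx 2.4495$
$y = \sqrt{-2 + \sqrt{6}} \approx 0.67044$
$0^{2} + y \left(-24\right) = 0^{2} + \sqrt{-2 + \sqrt{6}} \left(-24\right) = 0 - 24 \sqrt{-2 + \sqrt{6}} = - 24 \sqrt{-2 + \sqrt{6}}$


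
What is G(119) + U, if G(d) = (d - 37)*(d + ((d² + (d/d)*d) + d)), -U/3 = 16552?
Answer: 1140820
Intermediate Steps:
U = -49656 (U = -3*16552 = -49656)
G(d) = (-37 + d)*(d² + 3*d) (G(d) = (-37 + d)*(d + ((d² + 1*d) + d)) = (-37 + d)*(d + ((d² + d) + d)) = (-37 + d)*(d + ((d + d²) + d)) = (-37 + d)*(d + (d² + 2*d)) = (-37 + d)*(d² + 3*d))
G(119) + U = 119*(-111 + 119² - 34*119) - 49656 = 119*(-111 + 14161 - 4046) - 49656 = 119*10004 - 49656 = 1190476 - 49656 = 1140820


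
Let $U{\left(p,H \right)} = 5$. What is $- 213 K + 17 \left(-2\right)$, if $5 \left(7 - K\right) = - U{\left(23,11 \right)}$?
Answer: $-1738$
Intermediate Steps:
$K = 8$ ($K = 7 - \frac{\left(-1\right) 5}{5} = 7 - -1 = 7 + 1 = 8$)
$- 213 K + 17 \left(-2\right) = \left(-213\right) 8 + 17 \left(-2\right) = -1704 - 34 = -1738$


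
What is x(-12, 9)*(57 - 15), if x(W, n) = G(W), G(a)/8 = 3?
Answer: 1008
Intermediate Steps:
G(a) = 24 (G(a) = 8*3 = 24)
x(W, n) = 24
x(-12, 9)*(57 - 15) = 24*(57 - 15) = 24*42 = 1008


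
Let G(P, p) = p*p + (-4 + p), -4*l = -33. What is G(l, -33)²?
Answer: 1106704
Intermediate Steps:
l = 33/4 (l = -¼*(-33) = 33/4 ≈ 8.2500)
G(P, p) = -4 + p + p² (G(P, p) = p² + (-4 + p) = -4 + p + p²)
G(l, -33)² = (-4 - 33 + (-33)²)² = (-4 - 33 + 1089)² = 1052² = 1106704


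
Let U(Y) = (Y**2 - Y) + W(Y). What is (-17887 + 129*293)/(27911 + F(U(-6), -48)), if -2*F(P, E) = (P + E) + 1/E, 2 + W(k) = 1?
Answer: 1911360/2679793 ≈ 0.71325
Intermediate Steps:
W(k) = -1 (W(k) = -2 + 1 = -1)
U(Y) = -1 + Y**2 - Y (U(Y) = (Y**2 - Y) - 1 = -1 + Y**2 - Y)
F(P, E) = -E/2 - P/2 - 1/(2*E) (F(P, E) = -((P + E) + 1/E)/2 = -((E + P) + 1/E)/2 = -(E + P + 1/E)/2 = -E/2 - P/2 - 1/(2*E))
(-17887 + 129*293)/(27911 + F(U(-6), -48)) = (-17887 + 129*293)/(27911 + (1/2)*(-1 - 1*(-48)*(-48 + (-1 + (-6)**2 - 1*(-6))))/(-48)) = (-17887 + 37797)/(27911 + (1/2)*(-1/48)*(-1 - 1*(-48)*(-48 + (-1 + 36 + 6)))) = 19910/(27911 + (1/2)*(-1/48)*(-1 - 1*(-48)*(-48 + 41))) = 19910/(27911 + (1/2)*(-1/48)*(-1 - 1*(-48)*(-7))) = 19910/(27911 + (1/2)*(-1/48)*(-1 - 336)) = 19910/(27911 + (1/2)*(-1/48)*(-337)) = 19910/(27911 + 337/96) = 19910/(2679793/96) = 19910*(96/2679793) = 1911360/2679793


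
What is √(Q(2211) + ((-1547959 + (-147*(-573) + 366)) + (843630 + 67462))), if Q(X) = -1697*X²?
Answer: I*√8296372407 ≈ 91084.0*I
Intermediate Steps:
√(Q(2211) + ((-1547959 + (-147*(-573) + 366)) + (843630 + 67462))) = √(-1697*2211² + ((-1547959 + (-147*(-573) + 366)) + (843630 + 67462))) = √(-1697*4888521 + ((-1547959 + (84231 + 366)) + 911092)) = √(-8295820137 + ((-1547959 + 84597) + 911092)) = √(-8295820137 + (-1463362 + 911092)) = √(-8295820137 - 552270) = √(-8296372407) = I*√8296372407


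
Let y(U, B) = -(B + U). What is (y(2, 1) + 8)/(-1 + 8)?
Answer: 5/7 ≈ 0.71429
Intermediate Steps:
y(U, B) = -B - U
(y(2, 1) + 8)/(-1 + 8) = ((-1*1 - 1*2) + 8)/(-1 + 8) = ((-1 - 2) + 8)/7 = (-3 + 8)/7 = (1/7)*5 = 5/7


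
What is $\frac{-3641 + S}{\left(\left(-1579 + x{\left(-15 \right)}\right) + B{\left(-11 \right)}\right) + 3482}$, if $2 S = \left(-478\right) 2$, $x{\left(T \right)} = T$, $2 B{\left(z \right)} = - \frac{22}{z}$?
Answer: $- \frac{4119}{1889} \approx -2.1805$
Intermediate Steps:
$B{\left(z \right)} = - \frac{11}{z}$ ($B{\left(z \right)} = \frac{\left(-22\right) \frac{1}{z}}{2} = - \frac{11}{z}$)
$S = -478$ ($S = \frac{\left(-478\right) 2}{2} = \frac{1}{2} \left(-956\right) = -478$)
$\frac{-3641 + S}{\left(\left(-1579 + x{\left(-15 \right)}\right) + B{\left(-11 \right)}\right) + 3482} = \frac{-3641 - 478}{\left(\left(-1579 - 15\right) - \frac{11}{-11}\right) + 3482} = - \frac{4119}{\left(-1594 - -1\right) + 3482} = - \frac{4119}{\left(-1594 + 1\right) + 3482} = - \frac{4119}{-1593 + 3482} = - \frac{4119}{1889}$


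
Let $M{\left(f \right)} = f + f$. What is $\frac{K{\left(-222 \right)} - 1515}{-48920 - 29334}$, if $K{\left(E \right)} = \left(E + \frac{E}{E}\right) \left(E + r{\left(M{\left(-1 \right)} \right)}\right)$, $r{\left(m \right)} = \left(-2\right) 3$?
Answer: $- \frac{4443}{7114} \approx -0.62454$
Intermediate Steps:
$M{\left(f \right)} = 2 f$
$r{\left(m \right)} = -6$
$K{\left(E \right)} = \left(1 + E\right) \left(-6 + E\right)$ ($K{\left(E \right)} = \left(E + \frac{E}{E}\right) \left(E - 6\right) = \left(E + 1\right) \left(-6 + E\right) = \left(1 + E\right) \left(-6 + E\right)$)
$\frac{K{\left(-222 \right)} - 1515}{-48920 - 29334} = \frac{\left(-6 + \left(-222\right)^{2} - -1110\right) - 1515}{-48920 - 29334} = \frac{\left(-6 + 49284 + 1110\right) - 1515}{-78254} = \left(50388 - 1515\right) \left(- \frac{1}{78254}\right) = 48873 \left(- \frac{1}{78254}\right) = - \frac{4443}{7114}$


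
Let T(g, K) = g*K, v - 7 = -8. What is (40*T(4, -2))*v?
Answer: 320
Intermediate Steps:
v = -1 (v = 7 - 8 = -1)
T(g, K) = K*g
(40*T(4, -2))*v = (40*(-2*4))*(-1) = (40*(-8))*(-1) = -320*(-1) = 320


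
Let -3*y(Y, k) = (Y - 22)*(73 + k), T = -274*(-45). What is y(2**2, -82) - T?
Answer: -12384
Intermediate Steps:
T = 12330
y(Y, k) = -(-22 + Y)*(73 + k)/3 (y(Y, k) = -(Y - 22)*(73 + k)/3 = -(-22 + Y)*(73 + k)/3)
y(2**2, -82) - T = (1606/3 - 73/3*2**2 + (22/3)*(-82) - 1/3*2**2*(-82)) - 1*12330 = (1606/3 - 73/3*4 - 1804/3 - 1/3*4*(-82)) - 12330 = (1606/3 - 292/3 - 1804/3 + 328/3) - 12330 = -54 - 12330 = -12384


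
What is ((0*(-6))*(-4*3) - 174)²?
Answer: 30276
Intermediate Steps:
((0*(-6))*(-4*3) - 174)² = (0*(-12) - 174)² = (0 - 174)² = (-174)² = 30276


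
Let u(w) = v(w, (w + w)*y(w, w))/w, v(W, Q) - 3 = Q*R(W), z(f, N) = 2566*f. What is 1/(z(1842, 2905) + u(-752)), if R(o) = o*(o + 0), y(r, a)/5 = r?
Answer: -752/3194393358019 ≈ -2.3541e-10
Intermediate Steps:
y(r, a) = 5*r
R(o) = o² (R(o) = o*o = o²)
v(W, Q) = 3 + Q*W²
u(w) = (3 + 10*w⁴)/w (u(w) = (3 + ((w + w)*(5*w))*w²)/w = (3 + ((2*w)*(5*w))*w²)/w = (3 + (10*w²)*w²)/w = (3 + 10*w⁴)/w)
1/(z(1842, 2905) + u(-752)) = 1/(2566*1842 + (3 + 10*(-752)⁴)/(-752)) = 1/(4726572 - (3 + 10*319794774016)/752) = 1/(4726572 - (3 + 3197947740160)/752) = 1/(4726572 - 1/752*3197947740163) = 1/(4726572 - 3197947740163/752) = 1/(-3194393358019/752) = -752/3194393358019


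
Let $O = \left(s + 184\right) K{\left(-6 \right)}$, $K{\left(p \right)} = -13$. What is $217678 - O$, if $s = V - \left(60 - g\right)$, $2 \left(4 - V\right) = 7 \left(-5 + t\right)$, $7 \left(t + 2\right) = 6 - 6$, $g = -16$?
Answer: $\frac{438905}{2} \approx 2.1945 \cdot 10^{5}$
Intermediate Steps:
$t = -2$ ($t = -2 + \frac{6 - 6}{7} = -2 + \frac{1}{7} \cdot 0 = -2 + 0 = -2$)
$V = \frac{57}{2}$ ($V = 4 - \frac{7 \left(-5 - 2\right)}{2} = 4 - \frac{7 \left(-7\right)}{2} = 4 - - \frac{49}{2} = 4 + \frac{49}{2} = \frac{57}{2} \approx 28.5$)
$s = - \frac{95}{2}$ ($s = \frac{57}{2} - \left(60 - -16\right) = \frac{57}{2} - \left(60 + 16\right) = \frac{57}{2} - 76 = - \frac{95}{2} \approx -47.5$)
$O = - \frac{3549}{2}$ ($O = \left(- \frac{95}{2} + 184\right) \left(-13\right) = \frac{273}{2} \left(-13\right) = - \frac{3549}{2} \approx -1774.5$)
$217678 - O = 217678 - - \frac{3549}{2} = 217678 + \frac{3549}{2} = \frac{438905}{2}$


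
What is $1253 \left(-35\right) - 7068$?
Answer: $-50923$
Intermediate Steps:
$1253 \left(-35\right) - 7068 = -43855 - 7068 = -50923$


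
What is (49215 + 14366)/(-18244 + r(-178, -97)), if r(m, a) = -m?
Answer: -63581/18066 ≈ -3.5194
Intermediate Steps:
(49215 + 14366)/(-18244 + r(-178, -97)) = (49215 + 14366)/(-18244 - 1*(-178)) = 63581/(-18244 + 178) = 63581/(-18066) = 63581*(-1/18066) = -63581/18066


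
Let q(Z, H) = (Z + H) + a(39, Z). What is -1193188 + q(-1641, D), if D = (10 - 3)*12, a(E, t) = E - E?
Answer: -1194745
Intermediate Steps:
a(E, t) = 0
D = 84 (D = 7*12 = 84)
q(Z, H) = H + Z (q(Z, H) = (Z + H) + 0 = (H + Z) + 0 = H + Z)
-1193188 + q(-1641, D) = -1193188 + (84 - 1641) = -1193188 - 1557 = -1194745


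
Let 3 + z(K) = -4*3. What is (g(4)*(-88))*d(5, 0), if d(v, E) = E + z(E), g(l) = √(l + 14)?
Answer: 3960*√2 ≈ 5600.3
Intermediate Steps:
z(K) = -15 (z(K) = -3 - 4*3 = -3 - 12 = -15)
g(l) = √(14 + l)
d(v, E) = -15 + E (d(v, E) = E - 15 = -15 + E)
(g(4)*(-88))*d(5, 0) = (√(14 + 4)*(-88))*(-15 + 0) = (√18*(-88))*(-15) = ((3*√2)*(-88))*(-15) = -264*√2*(-15) = 3960*√2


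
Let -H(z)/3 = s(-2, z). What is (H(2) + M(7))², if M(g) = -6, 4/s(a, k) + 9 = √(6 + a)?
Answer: 900/49 ≈ 18.367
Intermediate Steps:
s(a, k) = 4/(-9 + √(6 + a))
H(z) = 12/7 (H(z) = -12/(-9 + √(6 - 2)) = -12/(-9 + √4) = -12/(-9 + 2) = -12/(-7) = -12*(-1)/7 = -3*(-4/7) = 12/7)
(H(2) + M(7))² = (12/7 - 6)² = (-30/7)² = 900/49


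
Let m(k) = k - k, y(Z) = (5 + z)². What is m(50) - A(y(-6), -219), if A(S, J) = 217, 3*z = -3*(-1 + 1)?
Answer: -217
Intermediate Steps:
z = 0 (z = (-3*(-1 + 1))/3 = (-3*0)/3 = (⅓)*0 = 0)
y(Z) = 25 (y(Z) = (5 + 0)² = 5² = 25)
m(k) = 0
m(50) - A(y(-6), -219) = 0 - 1*217 = 0 - 217 = -217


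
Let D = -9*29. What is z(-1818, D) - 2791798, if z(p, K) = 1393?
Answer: -2790405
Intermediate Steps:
D = -261
z(-1818, D) - 2791798 = 1393 - 2791798 = -2790405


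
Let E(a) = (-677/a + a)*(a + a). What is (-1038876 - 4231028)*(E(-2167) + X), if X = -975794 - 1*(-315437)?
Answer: -46006615003568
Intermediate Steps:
X = -660357 (X = -975794 + 315437 = -660357)
E(a) = 2*a*(a - 677/a) (E(a) = (a - 677/a)*(2*a) = 2*a*(a - 677/a))
(-1038876 - 4231028)*(E(-2167) + X) = (-1038876 - 4231028)*((-1354 + 2*(-2167)²) - 660357) = -5269904*((-1354 + 2*4695889) - 660357) = -5269904*((-1354 + 9391778) - 660357) = -5269904*(9390424 - 660357) = -5269904*8730067 = -46006615003568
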